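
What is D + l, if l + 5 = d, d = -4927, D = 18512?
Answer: 13580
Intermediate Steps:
l = -4932 (l = -5 - 4927 = -4932)
D + l = 18512 - 4932 = 13580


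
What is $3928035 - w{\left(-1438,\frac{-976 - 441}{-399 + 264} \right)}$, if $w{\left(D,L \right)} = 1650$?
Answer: $3926385$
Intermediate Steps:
$3928035 - w{\left(-1438,\frac{-976 - 441}{-399 + 264} \right)} = 3928035 - 1650 = 3926385$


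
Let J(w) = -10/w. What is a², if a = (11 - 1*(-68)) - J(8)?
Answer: 103041/16 ≈ 6440.1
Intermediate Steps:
a = 321/4 (a = (11 - 1*(-68)) - (-10)/8 = (11 + 68) - (-10)/8 = 79 - 1*(-5/4) = 79 + 5/4 = 321/4 ≈ 80.250)
a² = (321/4)² = 103041/16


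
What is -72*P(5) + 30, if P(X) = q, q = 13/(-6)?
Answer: 186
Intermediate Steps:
q = -13/6 (q = 13*(-1/6) = -13/6 ≈ -2.1667)
P(X) = -13/6
-72*P(5) + 30 = -72*(-13/6) + 30 = 156 + 30 = 186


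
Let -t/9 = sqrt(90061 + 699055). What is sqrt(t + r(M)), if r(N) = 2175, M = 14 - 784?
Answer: sqrt(2175 - 18*sqrt(197279)) ≈ 76.288*I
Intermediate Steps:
M = -770
t = -18*sqrt(197279) (t = -9*sqrt(90061 + 699055) = -18*sqrt(197279) ≈ -7994.9)
sqrt(t + r(M)) = sqrt(-18*sqrt(197279) + 2175) = sqrt(2175 - 18*sqrt(197279))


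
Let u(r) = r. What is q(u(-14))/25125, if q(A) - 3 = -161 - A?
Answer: -48/8375 ≈ -0.0057313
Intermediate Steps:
q(A) = -158 - A (q(A) = 3 + (-161 - A) = -158 - A)
q(u(-14))/25125 = (-158 - 1*(-14))/25125 = (-158 + 14)*(1/25125) = -144*1/25125 = -48/8375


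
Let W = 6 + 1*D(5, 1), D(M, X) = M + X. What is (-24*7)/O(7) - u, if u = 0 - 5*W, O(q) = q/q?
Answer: -108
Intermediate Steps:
W = 12 (W = 6 + 1*(5 + 1) = 6 + 1*6 = 6 + 6 = 12)
O(q) = 1
u = -60 (u = 0 - 5*12 = 0 - 60 = -60)
(-24*7)/O(7) - u = -24*7/1 - 1*(-60) = -168*1 + 60 = -168 + 60 = -108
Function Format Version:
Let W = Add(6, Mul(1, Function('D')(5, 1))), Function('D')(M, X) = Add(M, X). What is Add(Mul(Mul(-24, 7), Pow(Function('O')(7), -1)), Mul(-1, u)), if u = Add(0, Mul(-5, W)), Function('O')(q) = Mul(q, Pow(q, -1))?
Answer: -108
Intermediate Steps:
W = 12 (W = Add(6, Mul(1, Add(5, 1))) = Add(6, Mul(1, 6)) = Add(6, 6) = 12)
Function('O')(q) = 1
u = -60 (u = Add(0, Mul(-5, 12)) = Add(0, -60) = -60)
Add(Mul(Mul(-24, 7), Pow(Function('O')(7), -1)), Mul(-1, u)) = Add(Mul(Mul(-24, 7), Pow(1, -1)), Mul(-1, -60)) = Add(Mul(-168, 1), 60) = Add(-168, 60) = -108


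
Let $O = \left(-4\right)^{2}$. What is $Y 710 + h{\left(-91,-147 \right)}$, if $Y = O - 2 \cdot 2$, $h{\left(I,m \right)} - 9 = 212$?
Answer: $8741$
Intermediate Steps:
$h{\left(I,m \right)} = 221$ ($h{\left(I,m \right)} = 9 + 212 = 221$)
$O = 16$
$Y = 12$ ($Y = 16 - 2 \cdot 2 = 16 - 4 = 12$)
$Y 710 + h{\left(-91,-147 \right)} = 12 \cdot 710 + 221 = 8520 + 221 = 8741$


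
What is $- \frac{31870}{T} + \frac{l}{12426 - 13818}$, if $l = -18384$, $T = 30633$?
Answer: $\frac{10808209}{888357} \approx 12.167$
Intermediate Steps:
$- \frac{31870}{T} + \frac{l}{12426 - 13818} = - \frac{31870}{30633} - \frac{18384}{12426 - 13818} = \left(-31870\right) \frac{1}{30633} - \frac{18384}{12426 - 13818} = - \frac{31870}{30633} - \frac{18384}{-1392} = - \frac{31870}{30633} - - \frac{383}{29} = - \frac{31870}{30633} + \frac{383}{29} = \frac{10808209}{888357}$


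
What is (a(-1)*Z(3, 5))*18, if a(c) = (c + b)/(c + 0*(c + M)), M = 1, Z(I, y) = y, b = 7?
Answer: -540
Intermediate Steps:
a(c) = (7 + c)/c (a(c) = (c + 7)/(c + 0*(c + 1)) = (7 + c)/(c + 0*(1 + c)) = (7 + c)/(c + 0) = (7 + c)/c)
(a(-1)*Z(3, 5))*18 = (((7 - 1)/(-1))*5)*18 = (-1*6*5)*18 = -6*5*18 = -30*18 = -540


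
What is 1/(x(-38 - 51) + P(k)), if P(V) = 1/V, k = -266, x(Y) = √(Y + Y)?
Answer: -266/12594569 - 70756*I*√178/12594569 ≈ -2.112e-5 - 0.074953*I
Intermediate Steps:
x(Y) = √2*√Y (x(Y) = √(2*Y) = √2*√Y)
1/(x(-38 - 51) + P(k)) = 1/(√2*√(-38 - 51) + 1/(-266)) = 1/(√2*√(-89) - 1/266) = 1/(√2*(I*√89) - 1/266) = 1/(I*√178 - 1/266) = 1/(-1/266 + I*√178)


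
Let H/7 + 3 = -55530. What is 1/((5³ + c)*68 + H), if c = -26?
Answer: -1/381999 ≈ -2.6178e-6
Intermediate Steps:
H = -388731 (H = -21 + 7*(-55530) = -21 - 388710 = -388731)
1/((5³ + c)*68 + H) = 1/((5³ - 26)*68 - 388731) = 1/((125 - 26)*68 - 388731) = 1/(99*68 - 388731) = 1/(6732 - 388731) = 1/(-381999) = -1/381999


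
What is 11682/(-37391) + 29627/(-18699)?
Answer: -1326224875/699174309 ≈ -1.8968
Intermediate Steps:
11682/(-37391) + 29627/(-18699) = 11682*(-1/37391) + 29627*(-1/18699) = -11682/37391 - 29627/18699 = -1326224875/699174309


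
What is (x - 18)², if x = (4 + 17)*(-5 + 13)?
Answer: 22500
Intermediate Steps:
x = 168 (x = 21*8 = 168)
(x - 18)² = (168 - 18)² = 150² = 22500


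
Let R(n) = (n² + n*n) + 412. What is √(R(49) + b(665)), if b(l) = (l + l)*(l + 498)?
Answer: 2*√388001 ≈ 1245.8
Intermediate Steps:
b(l) = 2*l*(498 + l) (b(l) = (2*l)*(498 + l) = 2*l*(498 + l))
R(n) = 412 + 2*n² (R(n) = (n² + n²) + 412 = 2*n² + 412 = 412 + 2*n²)
√(R(49) + b(665)) = √((412 + 2*49²) + 2*665*(498 + 665)) = √((412 + 2*2401) + 2*665*1163) = √((412 + 4802) + 1546790) = √(5214 + 1546790) = √1552004 = 2*√388001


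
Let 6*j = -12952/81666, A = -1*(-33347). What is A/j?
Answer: -4084974153/3238 ≈ -1.2616e+6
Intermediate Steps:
A = 33347
j = -3238/122499 (j = (-12952/81666)/6 = (-12952*1/81666)/6 = (1/6)*(-6476/40833) = -3238/122499 ≈ -0.026433)
A/j = 33347/(-3238/122499) = 33347*(-122499/3238) = -4084974153/3238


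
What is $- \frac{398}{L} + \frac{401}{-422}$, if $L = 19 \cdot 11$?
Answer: $- \frac{251765}{88198} \approx -2.8545$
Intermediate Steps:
$L = 209$
$- \frac{398}{L} + \frac{401}{-422} = - \frac{398}{209} + \frac{401}{-422} = \left(-398\right) \frac{1}{209} + 401 \left(- \frac{1}{422}\right) = - \frac{398}{209} - \frac{401}{422} = - \frac{251765}{88198}$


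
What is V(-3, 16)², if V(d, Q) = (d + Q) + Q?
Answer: 841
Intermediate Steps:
V(d, Q) = d + 2*Q (V(d, Q) = (Q + d) + Q = d + 2*Q)
V(-3, 16)² = (-3 + 2*16)² = (-3 + 32)² = 29² = 841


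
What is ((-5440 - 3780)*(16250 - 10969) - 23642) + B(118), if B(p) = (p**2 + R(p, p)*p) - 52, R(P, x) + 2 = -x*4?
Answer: -48756522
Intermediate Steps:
R(P, x) = -2 - 4*x (R(P, x) = -2 - x*4 = -2 - 4*x)
B(p) = -52 + p**2 + p*(-2 - 4*p) (B(p) = (p**2 + (-2 - 4*p)*p) - 52 = (p**2 + p*(-2 - 4*p)) - 52 = -52 + p**2 + p*(-2 - 4*p))
((-5440 - 3780)*(16250 - 10969) - 23642) + B(118) = ((-5440 - 3780)*(16250 - 10969) - 23642) + (-52 - 3*118**2 - 2*118) = (-9220*5281 - 23642) + (-52 - 3*13924 - 236) = (-48690820 - 23642) + (-52 - 41772 - 236) = -48714462 - 42060 = -48756522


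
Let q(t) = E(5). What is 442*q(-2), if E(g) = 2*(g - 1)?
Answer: 3536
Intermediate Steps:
E(g) = -2 + 2*g (E(g) = 2*(-1 + g) = -2 + 2*g)
q(t) = 8 (q(t) = -2 + 2*5 = -2 + 10 = 8)
442*q(-2) = 442*8 = 3536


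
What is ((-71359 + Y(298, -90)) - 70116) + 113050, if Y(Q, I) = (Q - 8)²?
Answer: 55675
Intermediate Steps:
Y(Q, I) = (-8 + Q)²
((-71359 + Y(298, -90)) - 70116) + 113050 = ((-71359 + (-8 + 298)²) - 70116) + 113050 = ((-71359 + 290²) - 70116) + 113050 = ((-71359 + 84100) - 70116) + 113050 = (12741 - 70116) + 113050 = -57375 + 113050 = 55675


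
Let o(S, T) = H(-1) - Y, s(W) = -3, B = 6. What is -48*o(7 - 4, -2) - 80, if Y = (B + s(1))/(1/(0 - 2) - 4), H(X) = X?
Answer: -64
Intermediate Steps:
Y = -2/3 (Y = (6 - 3)/(1/(0 - 2) - 4) = 3/(1/(-2) - 4) = 3/(-1/2 - 4) = 3/(-9/2) = 3*(-2/9) = -2/3 ≈ -0.66667)
o(S, T) = -1/3 (o(S, T) = -1 - 1*(-2/3) = -1 + 2/3 = -1/3)
-48*o(7 - 4, -2) - 80 = -48*(-1/3) - 80 = 16 - 80 = -64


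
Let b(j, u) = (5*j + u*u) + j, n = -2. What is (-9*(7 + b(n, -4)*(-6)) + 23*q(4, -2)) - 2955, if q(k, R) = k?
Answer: -2710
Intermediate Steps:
b(j, u) = u² + 6*j (b(j, u) = (5*j + u²) + j = (u² + 5*j) + j = u² + 6*j)
(-9*(7 + b(n, -4)*(-6)) + 23*q(4, -2)) - 2955 = (-9*(7 + ((-4)² + 6*(-2))*(-6)) + 23*4) - 2955 = (-9*(7 + (16 - 12)*(-6)) + 92) - 2955 = (-9*(7 + 4*(-6)) + 92) - 2955 = (-9*(7 - 24) + 92) - 2955 = (-9*(-17) + 92) - 2955 = (153 + 92) - 2955 = 245 - 2955 = -2710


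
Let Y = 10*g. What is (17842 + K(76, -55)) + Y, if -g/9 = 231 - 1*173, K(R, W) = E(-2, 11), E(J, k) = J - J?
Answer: 12622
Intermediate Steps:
E(J, k) = 0
K(R, W) = 0
g = -522 (g = -9*(231 - 1*173) = -9*(231 - 173) = -9*58 = -522)
Y = -5220 (Y = 10*(-522) = -5220)
(17842 + K(76, -55)) + Y = (17842 + 0) - 5220 = 17842 - 5220 = 12622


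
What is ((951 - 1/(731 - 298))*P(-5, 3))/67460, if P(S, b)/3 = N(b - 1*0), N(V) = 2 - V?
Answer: -617673/14605090 ≈ -0.042292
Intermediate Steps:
P(S, b) = 6 - 3*b (P(S, b) = 3*(2 - (b - 1*0)) = 3*(2 - (b + 0)) = 3*(2 - b) = 6 - 3*b)
((951 - 1/(731 - 298))*P(-5, 3))/67460 = ((951 - 1/(731 - 298))*(6 - 3*3))/67460 = ((951 - 1/433)*(6 - 9))*(1/67460) = ((951 - 1*1/433)*(-3))*(1/67460) = ((951 - 1/433)*(-3))*(1/67460) = ((411782/433)*(-3))*(1/67460) = -1235346/433*1/67460 = -617673/14605090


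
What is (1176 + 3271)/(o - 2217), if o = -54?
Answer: -4447/2271 ≈ -1.9582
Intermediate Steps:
(1176 + 3271)/(o - 2217) = (1176 + 3271)/(-54 - 2217) = 4447/(-2271) = 4447*(-1/2271) = -4447/2271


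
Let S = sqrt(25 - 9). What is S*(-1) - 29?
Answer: -33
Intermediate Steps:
S = 4 (S = sqrt(16) = 4)
S*(-1) - 29 = 4*(-1) - 29 = -4 - 29 = -33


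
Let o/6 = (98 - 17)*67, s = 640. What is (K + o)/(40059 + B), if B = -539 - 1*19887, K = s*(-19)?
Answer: 20402/19633 ≈ 1.0392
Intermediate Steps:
o = 32562 (o = 6*((98 - 17)*67) = 6*(81*67) = 6*5427 = 32562)
K = -12160 (K = 640*(-19) = -12160)
B = -20426 (B = -539 - 19887 = -20426)
(K + o)/(40059 + B) = (-12160 + 32562)/(40059 - 20426) = 20402/19633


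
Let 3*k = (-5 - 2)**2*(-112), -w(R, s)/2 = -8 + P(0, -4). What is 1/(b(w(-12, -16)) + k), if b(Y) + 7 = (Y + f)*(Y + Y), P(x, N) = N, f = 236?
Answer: 3/31931 ≈ 9.3953e-5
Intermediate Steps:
w(R, s) = 24 (w(R, s) = -2*(-8 - 4) = -2*(-12) = 24)
b(Y) = -7 + 2*Y*(236 + Y) (b(Y) = -7 + (Y + 236)*(Y + Y) = -7 + (236 + Y)*(2*Y) = -7 + 2*Y*(236 + Y))
k = -5488/3 (k = ((-5 - 2)**2*(-112))/3 = ((-7)**2*(-112))/3 = (49*(-112))/3 = (1/3)*(-5488) = -5488/3 ≈ -1829.3)
1/(b(w(-12, -16)) + k) = 1/((-7 + 2*24**2 + 472*24) - 5488/3) = 1/((-7 + 2*576 + 11328) - 5488/3) = 1/((-7 + 1152 + 11328) - 5488/3) = 1/(12473 - 5488/3) = 1/(31931/3) = 3/31931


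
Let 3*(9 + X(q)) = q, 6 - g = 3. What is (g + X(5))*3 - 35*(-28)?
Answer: 967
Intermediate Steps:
g = 3 (g = 6 - 1*3 = 6 - 3 = 3)
X(q) = -9 + q/3
(g + X(5))*3 - 35*(-28) = (3 + (-9 + (⅓)*5))*3 - 35*(-28) = (3 + (-9 + 5/3))*3 + 980 = (3 - 22/3)*3 + 980 = -13/3*3 + 980 = -13 + 980 = 967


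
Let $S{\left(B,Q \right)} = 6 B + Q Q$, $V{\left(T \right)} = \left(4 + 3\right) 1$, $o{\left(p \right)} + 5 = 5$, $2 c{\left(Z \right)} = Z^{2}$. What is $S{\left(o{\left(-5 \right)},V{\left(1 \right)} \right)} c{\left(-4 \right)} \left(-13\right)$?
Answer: $-5096$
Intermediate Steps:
$c{\left(Z \right)} = \frac{Z^{2}}{2}$
$o{\left(p \right)} = 0$ ($o{\left(p \right)} = -5 + 5 = 0$)
$V{\left(T \right)} = 7$ ($V{\left(T \right)} = 7 \cdot 1 = 7$)
$S{\left(B,Q \right)} = Q^{2} + 6 B$ ($S{\left(B,Q \right)} = 6 B + Q^{2} = Q^{2} + 6 B$)
$S{\left(o{\left(-5 \right)},V{\left(1 \right)} \right)} c{\left(-4 \right)} \left(-13\right) = \left(7^{2} + 6 \cdot 0\right) \frac{\left(-4\right)^{2}}{2} \left(-13\right) = \left(49 + 0\right) \frac{1}{2} \cdot 16 \left(-13\right) = 49 \cdot 8 \left(-13\right) = 392 \left(-13\right) = -5096$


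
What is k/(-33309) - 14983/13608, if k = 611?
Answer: -56375915/50363208 ≈ -1.1194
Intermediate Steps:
k/(-33309) - 14983/13608 = 611/(-33309) - 14983/13608 = 611*(-1/33309) - 14983*1/13608 = -611/33309 - 14983/13608 = -56375915/50363208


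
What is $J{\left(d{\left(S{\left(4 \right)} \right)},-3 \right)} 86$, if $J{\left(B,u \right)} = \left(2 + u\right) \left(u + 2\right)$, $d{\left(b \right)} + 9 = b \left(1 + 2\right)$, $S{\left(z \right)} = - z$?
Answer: $86$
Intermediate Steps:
$d{\left(b \right)} = -9 + 3 b$ ($d{\left(b \right)} = -9 + b \left(1 + 2\right) = -9 + b 3 = -9 + 3 b$)
$J{\left(B,u \right)} = \left(2 + u\right)^{2}$ ($J{\left(B,u \right)} = \left(2 + u\right) \left(2 + u\right) = \left(2 + u\right)^{2}$)
$J{\left(d{\left(S{\left(4 \right)} \right)},-3 \right)} 86 = \left(2 - 3\right)^{2} \cdot 86 = \left(-1\right)^{2} \cdot 86 = 1 \cdot 86 = 86$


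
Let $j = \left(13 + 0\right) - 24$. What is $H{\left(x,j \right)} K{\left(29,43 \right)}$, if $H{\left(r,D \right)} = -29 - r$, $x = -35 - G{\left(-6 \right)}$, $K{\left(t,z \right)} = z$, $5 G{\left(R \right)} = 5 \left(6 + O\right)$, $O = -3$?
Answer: $387$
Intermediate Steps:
$G{\left(R \right)} = 3$ ($G{\left(R \right)} = \frac{5 \left(6 - 3\right)}{5} = \frac{5 \cdot 3}{5} = \frac{1}{5} \cdot 15 = 3$)
$j = -11$ ($j = 13 - 24 = -11$)
$x = -38$ ($x = -35 - 3 = -38$)
$H{\left(x,j \right)} K{\left(29,43 \right)} = \left(-29 - -38\right) 43 = \left(-29 + 38\right) 43 = 9 \cdot 43 = 387$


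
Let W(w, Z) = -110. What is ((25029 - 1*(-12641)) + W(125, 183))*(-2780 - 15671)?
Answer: -693019560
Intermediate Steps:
((25029 - 1*(-12641)) + W(125, 183))*(-2780 - 15671) = ((25029 - 1*(-12641)) - 110)*(-2780 - 15671) = ((25029 + 12641) - 110)*(-18451) = (37670 - 110)*(-18451) = 37560*(-18451) = -693019560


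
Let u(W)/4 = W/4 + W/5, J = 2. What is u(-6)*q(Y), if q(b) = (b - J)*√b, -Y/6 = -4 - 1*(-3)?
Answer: -216*√6/5 ≈ -105.82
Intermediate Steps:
Y = 6 (Y = -6*(-4 - 1*(-3)) = -6*(-4 + 3) = -6*(-1) = 6)
u(W) = 9*W/5 (u(W) = 4*(W/4 + W/5) = 4*(9*W/20) = 9*W/5)
q(b) = √b*(-2 + b) (q(b) = (b - 1*2)*√b = (b - 2)*√b = (-2 + b)*√b = √b*(-2 + b))
u(-6)*q(Y) = ((9/5)*(-6))*(√6*(-2 + 6)) = -54*√6*4/5 = -216*√6/5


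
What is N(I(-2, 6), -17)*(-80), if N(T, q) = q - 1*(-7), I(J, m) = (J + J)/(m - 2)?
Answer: 800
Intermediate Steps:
I(J, m) = 2*J/(-2 + m) (I(J, m) = (2*J)/(-2 + m) = 2*J/(-2 + m))
N(T, q) = 7 + q (N(T, q) = q + 7 = 7 + q)
N(I(-2, 6), -17)*(-80) = (7 - 17)*(-80) = -10*(-80) = 800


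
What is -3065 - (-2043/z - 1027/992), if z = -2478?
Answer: -1255631865/409696 ≈ -3064.8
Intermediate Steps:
-3065 - (-2043/z - 1027/992) = -3065 - (-2043/(-2478) - 1027/992) = -3065 - (-2043*(-1/2478) - 1027*1/992) = -3065 - (681/826 - 1027/992) = -3065 - 1*(-86375/409696) = -3065 + 86375/409696 = -1255631865/409696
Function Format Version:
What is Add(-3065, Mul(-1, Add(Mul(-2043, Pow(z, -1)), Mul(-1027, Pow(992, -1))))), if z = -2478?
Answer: Rational(-1255631865, 409696) ≈ -3064.8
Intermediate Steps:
Add(-3065, Mul(-1, Add(Mul(-2043, Pow(z, -1)), Mul(-1027, Pow(992, -1))))) = Add(-3065, Mul(-1, Add(Mul(-2043, Pow(-2478, -1)), Mul(-1027, Pow(992, -1))))) = Add(-3065, Mul(-1, Add(Mul(-2043, Rational(-1, 2478)), Mul(-1027, Rational(1, 992))))) = Add(-3065, Mul(-1, Add(Rational(681, 826), Rational(-1027, 992)))) = Add(-3065, Mul(-1, Rational(-86375, 409696))) = Add(-3065, Rational(86375, 409696)) = Rational(-1255631865, 409696)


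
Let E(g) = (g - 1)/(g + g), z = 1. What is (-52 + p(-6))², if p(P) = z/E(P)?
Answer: 123904/49 ≈ 2528.7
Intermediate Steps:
E(g) = (-1 + g)/(2*g) (E(g) = (-1 + g)/((2*g)) = (-1 + g)*(1/(2*g)) = (-1 + g)/(2*g))
p(P) = 2*P/(-1 + P) (p(P) = 1/((-1 + P)/(2*P)) = 1*(2*P/(-1 + P)) = 2*P/(-1 + P))
(-52 + p(-6))² = (-52 + 2*(-6)/(-1 - 6))² = (-52 + 2*(-6)/(-7))² = (-52 + 2*(-6)*(-⅐))² = (-52 + 12/7)² = (-352/7)² = 123904/49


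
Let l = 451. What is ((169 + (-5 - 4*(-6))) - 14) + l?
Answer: 625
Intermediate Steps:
((169 + (-5 - 4*(-6))) - 14) + l = ((169 + (-5 - 4*(-6))) - 14) + 451 = ((169 + (-5 + 24)) - 14) + 451 = ((169 + 19) - 14) + 451 = (188 - 14) + 451 = 174 + 451 = 625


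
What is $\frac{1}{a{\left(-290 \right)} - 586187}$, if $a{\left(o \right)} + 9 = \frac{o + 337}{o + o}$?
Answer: $- \frac{580}{339993727} \approx -1.7059 \cdot 10^{-6}$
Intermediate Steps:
$a{\left(o \right)} = -9 + \frac{337 + o}{2 o}$ ($a{\left(o \right)} = -9 + \frac{o + 337}{o + o} = -9 + \frac{337 + o}{2 o}$)
$\frac{1}{a{\left(-290 \right)} - 586187} = \frac{1}{\frac{337 - -4930}{2 \left(-290\right)} - 586187} = \frac{1}{\frac{1}{2} \left(- \frac{1}{290}\right) \left(337 + 4930\right) - 586187} = \frac{1}{\frac{1}{2} \left(- \frac{1}{290}\right) 5267 - 586187} = \frac{1}{- \frac{5267}{580} - 586187} = \frac{1}{- \frac{339993727}{580}} = - \frac{580}{339993727}$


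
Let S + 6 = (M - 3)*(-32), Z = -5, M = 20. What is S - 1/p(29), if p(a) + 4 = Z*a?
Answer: -81949/149 ≈ -549.99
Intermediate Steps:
p(a) = -4 - 5*a
S = -550 (S = -6 + (20 - 3)*(-32) = -6 + 17*(-32) = -6 - 544 = -550)
S - 1/p(29) = -550 - 1/(-4 - 5*29) = -550 - 1/(-4 - 145) = -550 - 1/(-149) = -550 - 1*(-1/149) = -550 + 1/149 = -81949/149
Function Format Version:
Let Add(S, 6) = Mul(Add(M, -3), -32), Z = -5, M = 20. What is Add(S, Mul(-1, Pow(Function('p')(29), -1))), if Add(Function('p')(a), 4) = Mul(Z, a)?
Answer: Rational(-81949, 149) ≈ -549.99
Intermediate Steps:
Function('p')(a) = Add(-4, Mul(-5, a))
S = -550 (S = Add(-6, Mul(Add(20, -3), -32)) = Add(-6, Mul(17, -32)) = Add(-6, -544) = -550)
Add(S, Mul(-1, Pow(Function('p')(29), -1))) = Add(-550, Mul(-1, Pow(Add(-4, Mul(-5, 29)), -1))) = Add(-550, Mul(-1, Pow(Add(-4, -145), -1))) = Add(-550, Mul(-1, Pow(-149, -1))) = Add(-550, Mul(-1, Rational(-1, 149))) = Add(-550, Rational(1, 149)) = Rational(-81949, 149)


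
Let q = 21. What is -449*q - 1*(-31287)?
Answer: 21858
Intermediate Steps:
-449*q - 1*(-31287) = -449*21 - 1*(-31287) = -9429 + 31287 = 21858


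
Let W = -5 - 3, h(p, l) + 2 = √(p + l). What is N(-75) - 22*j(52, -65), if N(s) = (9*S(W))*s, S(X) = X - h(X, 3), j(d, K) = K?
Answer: 5480 + 675*I*√5 ≈ 5480.0 + 1509.3*I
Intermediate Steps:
h(p, l) = -2 + √(l + p) (h(p, l) = -2 + √(p + l) = -2 + √(l + p))
W = -8
S(X) = 2 + X - √(3 + X) (S(X) = X - (-2 + √(3 + X)) = X + (2 - √(3 + X)) = 2 + X - √(3 + X))
N(s) = s*(-54 - 9*I*√5) (N(s) = (9*(2 - 8 - √(3 - 8)))*s = (9*(2 - 8 - √(-5)))*s = (9*(2 - 8 - I*√5))*s = (9*(-6 - I*√5))*s = (-54 - 9*I*√5)*s = s*(-54 - 9*I*√5))
N(-75) - 22*j(52, -65) = -9*(-75)*(6 + I*√5) - 22*(-65) = (4050 + 675*I*√5) + 1430 = 5480 + 675*I*√5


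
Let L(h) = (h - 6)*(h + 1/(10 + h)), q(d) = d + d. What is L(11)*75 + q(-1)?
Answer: 28986/7 ≈ 4140.9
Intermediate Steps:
q(d) = 2*d
L(h) = (-6 + h)*(h + 1/(10 + h))
L(11)*75 + q(-1) = ((-6 + 11**3 - 59*11 + 4*11**2)/(10 + 11))*75 + 2*(-1) = ((-6 + 1331 - 649 + 4*121)/21)*75 - 2 = ((-6 + 1331 - 649 + 484)/21)*75 - 2 = ((1/21)*1160)*75 - 2 = (1160/21)*75 - 2 = 29000/7 - 2 = 28986/7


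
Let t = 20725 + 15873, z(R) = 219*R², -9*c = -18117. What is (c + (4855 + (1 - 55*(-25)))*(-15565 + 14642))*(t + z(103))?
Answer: -13567933774800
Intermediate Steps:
c = 2013 (c = -⅑*(-18117) = 2013)
t = 36598
(c + (4855 + (1 - 55*(-25)))*(-15565 + 14642))*(t + z(103)) = (2013 + (4855 + (1 - 55*(-25)))*(-15565 + 14642))*(36598 + 219*103²) = (2013 + (4855 + (1 + 1375))*(-923))*(36598 + 219*10609) = (2013 + (4855 + 1376)*(-923))*(36598 + 2323371) = (2013 + 6231*(-923))*2359969 = (2013 - 5751213)*2359969 = -5749200*2359969 = -13567933774800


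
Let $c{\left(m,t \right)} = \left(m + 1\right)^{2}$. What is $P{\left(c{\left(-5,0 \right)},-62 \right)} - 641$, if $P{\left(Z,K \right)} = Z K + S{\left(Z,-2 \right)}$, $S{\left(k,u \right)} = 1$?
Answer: $-1632$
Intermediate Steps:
$c{\left(m,t \right)} = \left(1 + m\right)^{2}$
$P{\left(Z,K \right)} = 1 + K Z$ ($P{\left(Z,K \right)} = Z K + 1 = K Z + 1 = 1 + K Z$)
$P{\left(c{\left(-5,0 \right)},-62 \right)} - 641 = \left(1 - 62 \left(1 - 5\right)^{2}\right) - 641 = \left(1 - 62 \left(-4\right)^{2}\right) - 641 = \left(1 - 992\right) - 641 = -991 - 641 = -1632$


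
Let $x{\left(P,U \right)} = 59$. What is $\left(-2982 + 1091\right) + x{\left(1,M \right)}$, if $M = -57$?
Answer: $-1832$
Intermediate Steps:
$\left(-2982 + 1091\right) + x{\left(1,M \right)} = \left(-2982 + 1091\right) + 59 = -1891 + 59 = -1832$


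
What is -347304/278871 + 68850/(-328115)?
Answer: -8877061354/6100117211 ≈ -1.4552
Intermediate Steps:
-347304/278871 + 68850/(-328115) = -347304*1/278871 + 68850*(-1/328115) = -115768/92957 - 13770/65623 = -8877061354/6100117211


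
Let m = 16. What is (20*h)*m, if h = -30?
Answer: -9600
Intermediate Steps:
(20*h)*m = (20*(-30))*16 = -600*16 = -9600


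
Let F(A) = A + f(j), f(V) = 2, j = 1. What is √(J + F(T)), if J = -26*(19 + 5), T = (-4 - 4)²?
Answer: 3*I*√62 ≈ 23.622*I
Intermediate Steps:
T = 64 (T = (-8)² = 64)
J = -624 (J = -26*24 = -624)
F(A) = 2 + A (F(A) = A + 2 = 2 + A)
√(J + F(T)) = √(-624 + (2 + 64)) = √(-624 + 66) = √(-558) = 3*I*√62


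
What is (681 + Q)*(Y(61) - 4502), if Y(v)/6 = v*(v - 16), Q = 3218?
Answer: 46663232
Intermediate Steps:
Y(v) = 6*v*(-16 + v) (Y(v) = 6*(v*(v - 16)) = 6*(v*(-16 + v)) = 6*v*(-16 + v))
(681 + Q)*(Y(61) - 4502) = (681 + 3218)*(6*61*(-16 + 61) - 4502) = 3899*(6*61*45 - 4502) = 3899*(16470 - 4502) = 3899*11968 = 46663232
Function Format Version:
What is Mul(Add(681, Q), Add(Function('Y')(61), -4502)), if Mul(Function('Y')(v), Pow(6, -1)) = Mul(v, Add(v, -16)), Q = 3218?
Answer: 46663232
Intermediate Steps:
Function('Y')(v) = Mul(6, v, Add(-16, v)) (Function('Y')(v) = Mul(6, Mul(v, Add(v, -16))) = Mul(6, Mul(v, Add(-16, v))) = Mul(6, v, Add(-16, v)))
Mul(Add(681, Q), Add(Function('Y')(61), -4502)) = Mul(Add(681, 3218), Add(Mul(6, 61, Add(-16, 61)), -4502)) = Mul(3899, Add(Mul(6, 61, 45), -4502)) = Mul(3899, Add(16470, -4502)) = Mul(3899, 11968) = 46663232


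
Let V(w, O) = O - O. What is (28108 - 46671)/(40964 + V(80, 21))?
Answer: -977/2156 ≈ -0.45315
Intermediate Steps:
V(w, O) = 0
(28108 - 46671)/(40964 + V(80, 21)) = (28108 - 46671)/(40964 + 0) = -18563/40964 = -18563*1/40964 = -977/2156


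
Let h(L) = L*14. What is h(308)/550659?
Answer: 4312/550659 ≈ 0.0078306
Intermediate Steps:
h(L) = 14*L
h(308)/550659 = (14*308)/550659 = 4312*(1/550659) = 4312/550659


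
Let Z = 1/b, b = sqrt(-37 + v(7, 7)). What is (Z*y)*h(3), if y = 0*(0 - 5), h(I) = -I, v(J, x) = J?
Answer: 0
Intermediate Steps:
b = I*sqrt(30) (b = sqrt(-37 + 7) = sqrt(-30) = I*sqrt(30) ≈ 5.4772*I)
y = 0 (y = 0*(-5) = 0)
Z = -I*sqrt(30)/30 (Z = 1/(I*sqrt(30)) = -I*sqrt(30)/30 ≈ -0.18257*I)
(Z*y)*h(3) = (-I*sqrt(30)/30*0)*(-1*3) = 0*(-3) = 0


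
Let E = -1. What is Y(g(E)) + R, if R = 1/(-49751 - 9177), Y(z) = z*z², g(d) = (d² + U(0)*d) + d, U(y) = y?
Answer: -1/58928 ≈ -1.6970e-5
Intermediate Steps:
g(d) = d + d² (g(d) = (d² + 0*d) + d = (d² + 0) + d = d² + d = d + d²)
Y(z) = z³
R = -1/58928 (R = 1/(-58928) = -1/58928 ≈ -1.6970e-5)
Y(g(E)) + R = (-(1 - 1))³ - 1/58928 = (-1*0)³ - 1/58928 = 0³ - 1/58928 = 0 - 1/58928 = -1/58928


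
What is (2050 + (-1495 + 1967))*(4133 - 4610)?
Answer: -1202994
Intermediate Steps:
(2050 + (-1495 + 1967))*(4133 - 4610) = (2050 + 472)*(-477) = 2522*(-477) = -1202994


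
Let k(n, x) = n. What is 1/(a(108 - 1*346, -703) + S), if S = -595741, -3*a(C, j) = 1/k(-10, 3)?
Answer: -30/17872229 ≈ -1.6786e-6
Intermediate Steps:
a(C, j) = 1/30 (a(C, j) = -⅓/(-10) = -⅓*(-⅒) = 1/30)
1/(a(108 - 1*346, -703) + S) = 1/(1/30 - 595741) = 1/(-17872229/30) = -30/17872229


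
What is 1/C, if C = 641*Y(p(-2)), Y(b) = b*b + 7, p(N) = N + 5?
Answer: 1/10256 ≈ 9.7504e-5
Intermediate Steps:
p(N) = 5 + N
Y(b) = 7 + b² (Y(b) = b² + 7 = 7 + b²)
C = 10256 (C = 641*(7 + (5 - 2)²) = 641*(7 + 3²) = 641*(7 + 9) = 641*16 = 10256)
1/C = 1/10256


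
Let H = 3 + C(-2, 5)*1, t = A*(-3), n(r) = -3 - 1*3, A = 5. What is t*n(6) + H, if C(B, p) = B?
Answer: 91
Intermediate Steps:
n(r) = -6 (n(r) = -3 - 3 = -6)
t = -15 (t = 5*(-3) = -15)
H = 1 (H = 3 - 2*1 = 3 - 2 = 1)
t*n(6) + H = -15*(-6) + 1 = 90 + 1 = 91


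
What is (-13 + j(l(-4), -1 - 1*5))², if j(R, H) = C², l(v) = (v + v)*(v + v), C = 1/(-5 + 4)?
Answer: 144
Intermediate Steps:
C = -1 (C = 1/(-1) = -1)
l(v) = 4*v² (l(v) = (2*v)*(2*v) = 4*v²)
j(R, H) = 1 (j(R, H) = (-1)² = 1)
(-13 + j(l(-4), -1 - 1*5))² = (-13 + 1)² = (-12)² = 144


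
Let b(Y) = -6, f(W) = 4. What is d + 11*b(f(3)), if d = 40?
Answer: -26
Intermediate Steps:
d + 11*b(f(3)) = 40 + 11*(-6) = 40 - 66 = -26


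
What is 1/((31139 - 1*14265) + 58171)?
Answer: 1/75045 ≈ 1.3325e-5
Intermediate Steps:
1/((31139 - 1*14265) + 58171) = 1/((31139 - 14265) + 58171) = 1/(16874 + 58171) = 1/75045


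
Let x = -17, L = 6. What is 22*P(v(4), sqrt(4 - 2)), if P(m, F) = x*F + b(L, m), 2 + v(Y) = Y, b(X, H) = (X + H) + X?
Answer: 308 - 374*sqrt(2) ≈ -220.92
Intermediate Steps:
b(X, H) = H + 2*X (b(X, H) = (H + X) + X = H + 2*X)
v(Y) = -2 + Y
P(m, F) = 12 + m - 17*F (P(m, F) = -17*F + (m + 2*6) = -17*F + (m + 12) = -17*F + (12 + m) = 12 + m - 17*F)
22*P(v(4), sqrt(4 - 2)) = 22*(12 + (-2 + 4) - 17*sqrt(4 - 2)) = 22*(12 + 2 - 17*sqrt(2)) = 22*(14 - 17*sqrt(2)) = 308 - 374*sqrt(2)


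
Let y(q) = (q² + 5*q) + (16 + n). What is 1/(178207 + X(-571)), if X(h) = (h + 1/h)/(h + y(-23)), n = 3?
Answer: 39399/7021340614 ≈ 5.6113e-6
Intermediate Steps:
y(q) = 19 + q² + 5*q (y(q) = (q² + 5*q) + (16 + 3) = (q² + 5*q) + 19 = 19 + q² + 5*q)
X(h) = (h + 1/h)/(433 + h) (X(h) = (h + 1/h)/(h + (19 + (-23)² + 5*(-23))) = (h + 1/h)/(h + (19 + 529 - 115)) = (h + 1/h)/(h + 433) = (h + 1/h)/(433 + h))
1/(178207 + X(-571)) = 1/(178207 + (1 + (-571)²)/((-571)*(433 - 571))) = 1/(178207 - 1/571*(1 + 326041)/(-138)) = 1/(178207 - 1/571*(-1/138)*326042) = 1/(178207 + 163021/39399) = 1/(7021340614/39399) = 39399/7021340614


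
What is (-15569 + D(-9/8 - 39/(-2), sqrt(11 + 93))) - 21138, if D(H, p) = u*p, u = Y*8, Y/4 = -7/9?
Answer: -36707 - 448*sqrt(26)/9 ≈ -36961.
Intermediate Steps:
Y = -28/9 (Y = 4*(-7/9) = -28/9 ≈ -3.1111)
u = -224/9 (u = -28/9*8 = -224/9 ≈ -24.889)
D(H, p) = -224*p/9
(-15569 + D(-9/8 - 39/(-2), sqrt(11 + 93))) - 21138 = (-15569 - 224*sqrt(11 + 93)/9) - 21138 = (-15569 - 448*sqrt(26)/9) - 21138 = -36707 - 448*sqrt(26)/9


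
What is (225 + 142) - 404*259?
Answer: -104269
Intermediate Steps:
(225 + 142) - 404*259 = 367 - 104636 = -104269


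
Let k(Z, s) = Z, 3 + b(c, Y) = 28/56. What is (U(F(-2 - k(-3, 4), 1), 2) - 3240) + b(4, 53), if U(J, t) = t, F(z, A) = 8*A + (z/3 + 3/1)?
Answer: -6481/2 ≈ -3240.5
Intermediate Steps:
b(c, Y) = -5/2 (b(c, Y) = -3 + 28/56 = -3 + 28*(1/56) = -3 + ½ = -5/2)
F(z, A) = 3 + 8*A + z/3 (F(z, A) = 8*A + (z*(⅓) + 3*1) = 8*A + (z/3 + 3) = 8*A + (3 + z/3) = 3 + 8*A + z/3)
(U(F(-2 - k(-3, 4), 1), 2) - 3240) + b(4, 53) = (2 - 3240) - 5/2 = -3238 - 5/2 = -6481/2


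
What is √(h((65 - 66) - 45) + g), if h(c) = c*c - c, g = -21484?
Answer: I*√19322 ≈ 139.0*I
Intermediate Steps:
h(c) = c² - c
√(h((65 - 66) - 45) + g) = √(((65 - 66) - 45)*(-1 + ((65 - 66) - 45)) - 21484) = √((-1 - 45)*(-1 + (-1 - 45)) - 21484) = √(-46*(-1 - 46) - 21484) = √(-46*(-47) - 21484) = √(2162 - 21484) = √(-19322) = I*√19322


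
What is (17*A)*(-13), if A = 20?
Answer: -4420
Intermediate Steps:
(17*A)*(-13) = (17*20)*(-13) = 340*(-13) = -4420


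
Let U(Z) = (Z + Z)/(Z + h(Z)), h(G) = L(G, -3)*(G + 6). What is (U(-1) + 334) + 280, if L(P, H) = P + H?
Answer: 12896/21 ≈ 614.10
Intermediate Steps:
L(P, H) = H + P
h(G) = (-3 + G)*(6 + G) (h(G) = (-3 + G)*(G + 6) = (-3 + G)*(6 + G))
U(Z) = 2*Z/(Z + (-3 + Z)*(6 + Z)) (U(Z) = (Z + Z)/(Z + (-3 + Z)*(6 + Z)) = (2*Z)/(Z + (-3 + Z)*(6 + Z)) = 2*Z/(Z + (-3 + Z)*(6 + Z)))
(U(-1) + 334) + 280 = (2*(-1)/(-1 + (-3 - 1)*(6 - 1)) + 334) + 280 = (2*(-1)/(-1 - 4*5) + 334) + 280 = (2*(-1)/(-1 - 20) + 334) + 280 = (2*(-1)/(-21) + 334) + 280 = (2*(-1)*(-1/21) + 334) + 280 = (2/21 + 334) + 280 = 7016/21 + 280 = 12896/21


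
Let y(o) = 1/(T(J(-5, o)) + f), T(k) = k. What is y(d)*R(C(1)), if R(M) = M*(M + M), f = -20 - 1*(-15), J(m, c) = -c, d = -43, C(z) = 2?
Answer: 4/19 ≈ 0.21053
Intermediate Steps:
f = -5 (f = -20 + 15 = -5)
R(M) = 2*M**2 (R(M) = M*(2*M) = 2*M**2)
y(o) = 1/(-5 - o) (y(o) = 1/(-o - 5) = 1/(-5 - o))
y(d)*R(C(1)) = (-1/(5 - 43))*(2*2**2) = (-1/(-38))*(2*4) = -1*(-1/38)*8 = (1/38)*8 = 4/19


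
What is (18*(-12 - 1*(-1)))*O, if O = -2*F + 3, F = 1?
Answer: -198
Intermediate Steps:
O = 1 (O = -2*1 + 3 = -2 + 3 = 1)
(18*(-12 - 1*(-1)))*O = (18*(-12 - 1*(-1)))*1 = (18*(-12 + 1))*1 = (18*(-11))*1 = -198*1 = -198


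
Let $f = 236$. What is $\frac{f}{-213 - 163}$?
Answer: $- \frac{59}{94} \approx -0.62766$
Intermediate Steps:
$\frac{f}{-213 - 163} = \frac{236}{-213 - 163} = \frac{236}{-376} = 236 \left(- \frac{1}{376}\right) = - \frac{59}{94}$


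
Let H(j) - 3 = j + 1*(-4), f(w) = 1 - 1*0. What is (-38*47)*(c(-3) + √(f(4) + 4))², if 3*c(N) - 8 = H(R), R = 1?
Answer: -194674/9 - 28576*√5/3 ≈ -42930.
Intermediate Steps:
f(w) = 1 (f(w) = 1 + 0 = 1)
H(j) = -1 + j (H(j) = 3 + (j + 1*(-4)) = 3 + (j - 4) = 3 + (-4 + j) = -1 + j)
c(N) = 8/3 (c(N) = 8/3 + (-1 + 1)/3 = 8/3 + (⅓)*0 = 8/3 + 0 = 8/3)
(-38*47)*(c(-3) + √(f(4) + 4))² = (-38*47)*(8/3 + √(1 + 4))² = -1786*(8/3 + √5)²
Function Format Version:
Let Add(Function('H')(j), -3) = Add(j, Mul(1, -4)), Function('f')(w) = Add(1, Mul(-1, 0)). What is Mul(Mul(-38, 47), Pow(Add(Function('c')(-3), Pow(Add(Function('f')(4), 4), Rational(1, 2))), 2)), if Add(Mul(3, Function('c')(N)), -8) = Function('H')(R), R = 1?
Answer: Add(Rational(-194674, 9), Mul(Rational(-28576, 3), Pow(5, Rational(1, 2)))) ≈ -42930.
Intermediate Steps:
Function('f')(w) = 1 (Function('f')(w) = Add(1, 0) = 1)
Function('H')(j) = Add(-1, j) (Function('H')(j) = Add(3, Add(j, Mul(1, -4))) = Add(3, Add(j, -4)) = Add(3, Add(-4, j)) = Add(-1, j))
Function('c')(N) = Rational(8, 3) (Function('c')(N) = Add(Rational(8, 3), Mul(Rational(1, 3), Add(-1, 1))) = Add(Rational(8, 3), Mul(Rational(1, 3), 0)) = Add(Rational(8, 3), 0) = Rational(8, 3))
Mul(Mul(-38, 47), Pow(Add(Function('c')(-3), Pow(Add(Function('f')(4), 4), Rational(1, 2))), 2)) = Mul(Mul(-38, 47), Pow(Add(Rational(8, 3), Pow(Add(1, 4), Rational(1, 2))), 2)) = Mul(-1786, Pow(Add(Rational(8, 3), Pow(5, Rational(1, 2))), 2))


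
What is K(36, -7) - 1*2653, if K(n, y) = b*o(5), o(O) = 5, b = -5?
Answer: -2678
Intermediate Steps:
K(n, y) = -25 (K(n, y) = -5*5 = -25)
K(36, -7) - 1*2653 = -25 - 1*2653 = -25 - 2653 = -2678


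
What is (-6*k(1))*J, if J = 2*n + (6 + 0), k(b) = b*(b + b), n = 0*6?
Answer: -72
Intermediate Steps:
n = 0
k(b) = 2*b² (k(b) = b*(2*b) = 2*b²)
J = 6 (J = 2*0 + (6 + 0) = 0 + 6 = 6)
(-6*k(1))*J = -12*1²*6 = -12*6 = -72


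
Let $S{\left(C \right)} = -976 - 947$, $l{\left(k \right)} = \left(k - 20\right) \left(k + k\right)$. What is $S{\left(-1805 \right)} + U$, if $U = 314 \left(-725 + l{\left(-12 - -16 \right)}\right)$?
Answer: $-269765$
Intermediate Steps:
$l{\left(k \right)} = 2 k \left(-20 + k\right)$ ($l{\left(k \right)} = \left(-20 + k\right) 2 k = 2 k \left(-20 + k\right)$)
$S{\left(C \right)} = -1923$
$U = -267842$ ($U = 314 \left(-725 + 2 \left(-12 - -16\right) \left(-20 - -4\right)\right) = 314 \left(-725 + 2 \left(-12 + 16\right) \left(-20 + \left(-12 + 16\right)\right)\right) = 314 \left(-725 + 2 \cdot 4 \left(-20 + 4\right)\right) = 314 \left(-725 + 2 \cdot 4 \left(-16\right)\right) = 314 \left(-725 - 128\right) = 314 \left(-853\right) = -267842$)
$S{\left(-1805 \right)} + U = -1923 - 267842 = -269765$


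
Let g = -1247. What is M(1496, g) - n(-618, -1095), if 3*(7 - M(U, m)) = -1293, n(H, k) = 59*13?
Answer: -329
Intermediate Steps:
n(H, k) = 767
M(U, m) = 438 (M(U, m) = 7 - ⅓*(-1293) = 7 + 431 = 438)
M(1496, g) - n(-618, -1095) = 438 - 1*767 = 438 - 767 = -329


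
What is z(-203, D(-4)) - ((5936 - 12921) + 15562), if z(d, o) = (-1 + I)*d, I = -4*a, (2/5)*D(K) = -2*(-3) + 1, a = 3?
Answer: -5938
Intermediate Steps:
D(K) = 35/2 (D(K) = 5*(-2*(-3) + 1)/2 = 5*(6 + 1)/2 = (5/2)*7 = 35/2)
I = -12 (I = -4*3 = -12)
z(d, o) = -13*d (z(d, o) = (-1 - 12)*d = -13*d)
z(-203, D(-4)) - ((5936 - 12921) + 15562) = -13*(-203) - ((5936 - 12921) + 15562) = 2639 - (-6985 + 15562) = 2639 - 1*8577 = 2639 - 8577 = -5938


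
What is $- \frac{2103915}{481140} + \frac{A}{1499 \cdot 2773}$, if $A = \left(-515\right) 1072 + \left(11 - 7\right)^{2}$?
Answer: $- \frac{54612244601}{12121015932} \approx -4.5056$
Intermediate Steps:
$A = -552064$ ($A = -552080 + 4^{2} = -552080 + 16 = -552064$)
$- \frac{2103915}{481140} + \frac{A}{1499 \cdot 2773} = - \frac{2103915}{481140} - \frac{552064}{1499 \cdot 2773} = \left(-2103915\right) \frac{1}{481140} - \frac{552064}{4156727} = - \frac{12751}{2916} - \frac{552064}{4156727} = - \frac{54612244601}{12121015932}$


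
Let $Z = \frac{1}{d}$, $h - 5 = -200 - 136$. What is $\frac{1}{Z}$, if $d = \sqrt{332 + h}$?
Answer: $1$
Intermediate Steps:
$h = -331$ ($h = 5 - 336 = -331$)
$d = 1$ ($d = \sqrt{332 - 331} = \sqrt{1} = 1$)
$Z = 1$ ($Z = 1^{-1} = 1$)
$\frac{1}{Z} = 1^{-1} = 1$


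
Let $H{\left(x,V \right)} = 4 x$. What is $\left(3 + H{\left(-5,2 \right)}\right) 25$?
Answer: $-425$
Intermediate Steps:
$\left(3 + H{\left(-5,2 \right)}\right) 25 = \left(3 + 4 \left(-5\right)\right) 25 = \left(3 - 20\right) 25 = \left(-17\right) 25 = -425$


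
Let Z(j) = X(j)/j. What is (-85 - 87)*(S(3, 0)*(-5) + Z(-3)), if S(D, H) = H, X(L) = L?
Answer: -172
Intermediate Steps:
Z(j) = 1 (Z(j) = j/j = 1)
(-85 - 87)*(S(3, 0)*(-5) + Z(-3)) = (-85 - 87)*(0*(-5) + 1) = -172*(0 + 1) = -172*1 = -172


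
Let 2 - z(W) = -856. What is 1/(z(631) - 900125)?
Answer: -1/899267 ≈ -1.1120e-6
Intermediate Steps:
z(W) = 858 (z(W) = 2 - 1*(-856) = 2 + 856 = 858)
1/(z(631) - 900125) = 1/(858 - 900125) = 1/(-899267) = -1/899267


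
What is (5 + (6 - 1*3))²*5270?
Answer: 337280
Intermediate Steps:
(5 + (6 - 1*3))²*5270 = (5 + (6 - 3))²*5270 = (5 + 3)²*5270 = 8²*5270 = 64*5270 = 337280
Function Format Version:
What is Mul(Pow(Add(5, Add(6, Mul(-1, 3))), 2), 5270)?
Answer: 337280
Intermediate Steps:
Mul(Pow(Add(5, Add(6, Mul(-1, 3))), 2), 5270) = Mul(Pow(Add(5, Add(6, -3)), 2), 5270) = Mul(Pow(Add(5, 3), 2), 5270) = Mul(Pow(8, 2), 5270) = Mul(64, 5270) = 337280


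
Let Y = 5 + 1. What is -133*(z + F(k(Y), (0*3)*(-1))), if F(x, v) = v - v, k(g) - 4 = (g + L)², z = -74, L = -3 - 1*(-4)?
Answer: 9842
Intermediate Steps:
L = 1 (L = -3 + 4 = 1)
Y = 6
k(g) = 4 + (1 + g)² (k(g) = 4 + (g + 1)² = 4 + (1 + g)²)
F(x, v) = 0
-133*(z + F(k(Y), (0*3)*(-1))) = -133*(-74 + 0) = -133*(-74) = 9842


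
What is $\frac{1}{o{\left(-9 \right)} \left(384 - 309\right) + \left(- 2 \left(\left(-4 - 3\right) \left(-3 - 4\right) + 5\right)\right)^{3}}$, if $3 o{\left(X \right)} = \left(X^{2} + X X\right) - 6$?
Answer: $- \frac{1}{1255812} \approx -7.963 \cdot 10^{-7}$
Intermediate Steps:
$o{\left(X \right)} = -2 + \frac{2 X^{2}}{3}$ ($o{\left(X \right)} = \frac{\left(X^{2} + X X\right) - 6}{3} = \frac{\left(X^{2} + X^{2}\right) - 6}{3} = \frac{2 X^{2} - 6}{3} = \frac{-6 + 2 X^{2}}{3} = -2 + \frac{2 X^{2}}{3}$)
$\frac{1}{o{\left(-9 \right)} \left(384 - 309\right) + \left(- 2 \left(\left(-4 - 3\right) \left(-3 - 4\right) + 5\right)\right)^{3}} = \frac{1}{\left(-2 + \frac{2 \left(-9\right)^{2}}{3}\right) \left(384 - 309\right) + \left(- 2 \left(\left(-4 - 3\right) \left(-3 - 4\right) + 5\right)\right)^{3}} = \frac{1}{\left(-2 + \frac{2}{3} \cdot 81\right) \left(384 - 309\right) + \left(- 2 \left(\left(-7\right) \left(-7\right) + 5\right)\right)^{3}} = \frac{1}{\left(-2 + 54\right) 75 + \left(- 2 \left(49 + 5\right)\right)^{3}} = \frac{1}{52 \cdot 75 + \left(\left(-2\right) 54\right)^{3}} = \frac{1}{3900 + \left(-108\right)^{3}} = \frac{1}{3900 - 1259712} = \frac{1}{-1255812} = - \frac{1}{1255812}$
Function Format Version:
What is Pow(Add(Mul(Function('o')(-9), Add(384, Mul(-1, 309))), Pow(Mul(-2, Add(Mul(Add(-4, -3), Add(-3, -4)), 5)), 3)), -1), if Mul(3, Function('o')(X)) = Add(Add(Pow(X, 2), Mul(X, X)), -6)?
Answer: Rational(-1, 1255812) ≈ -7.9630e-7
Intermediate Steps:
Function('o')(X) = Add(-2, Mul(Rational(2, 3), Pow(X, 2))) (Function('o')(X) = Mul(Rational(1, 3), Add(Add(Pow(X, 2), Mul(X, X)), -6)) = Mul(Rational(1, 3), Add(Add(Pow(X, 2), Pow(X, 2)), -6)) = Mul(Rational(1, 3), Add(Mul(2, Pow(X, 2)), -6)) = Mul(Rational(1, 3), Add(-6, Mul(2, Pow(X, 2)))) = Add(-2, Mul(Rational(2, 3), Pow(X, 2))))
Pow(Add(Mul(Function('o')(-9), Add(384, Mul(-1, 309))), Pow(Mul(-2, Add(Mul(Add(-4, -3), Add(-3, -4)), 5)), 3)), -1) = Pow(Add(Mul(Add(-2, Mul(Rational(2, 3), Pow(-9, 2))), Add(384, Mul(-1, 309))), Pow(Mul(-2, Add(Mul(Add(-4, -3), Add(-3, -4)), 5)), 3)), -1) = Pow(Add(Mul(Add(-2, Mul(Rational(2, 3), 81)), Add(384, -309)), Pow(Mul(-2, Add(Mul(-7, -7), 5)), 3)), -1) = Pow(Add(Mul(Add(-2, 54), 75), Pow(Mul(-2, Add(49, 5)), 3)), -1) = Pow(Add(Mul(52, 75), Pow(Mul(-2, 54), 3)), -1) = Pow(Add(3900, Pow(-108, 3)), -1) = Pow(Add(3900, -1259712), -1) = Pow(-1255812, -1) = Rational(-1, 1255812)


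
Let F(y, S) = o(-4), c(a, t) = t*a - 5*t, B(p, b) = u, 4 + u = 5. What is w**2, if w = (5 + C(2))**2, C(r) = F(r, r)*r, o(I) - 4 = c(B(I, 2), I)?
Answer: 4100625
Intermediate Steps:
u = 1 (u = -4 + 5 = 1)
B(p, b) = 1
c(a, t) = -5*t + a*t (c(a, t) = a*t - 5*t = -5*t + a*t)
o(I) = 4 - 4*I (o(I) = 4 + I*(-5 + 1) = 4 + I*(-4) = 4 - 4*I)
F(y, S) = 20 (F(y, S) = 4 - 4*(-4) = 4 + 16 = 20)
C(r) = 20*r
w = 2025 (w = (5 + 20*2)**2 = (5 + 40)**2 = 45**2 = 2025)
w**2 = 2025**2 = 4100625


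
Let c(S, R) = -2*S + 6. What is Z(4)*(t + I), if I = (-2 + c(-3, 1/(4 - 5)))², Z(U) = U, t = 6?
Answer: 424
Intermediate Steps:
c(S, R) = 6 - 2*S
I = 100 (I = (-2 + (6 - 2*(-3)))² = (-2 + (6 + 6))² = (-2 + 12)² = 10² = 100)
Z(4)*(t + I) = 4*(6 + 100) = 4*106 = 424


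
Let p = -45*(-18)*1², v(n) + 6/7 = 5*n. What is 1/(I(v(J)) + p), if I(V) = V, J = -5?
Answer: 7/5489 ≈ 0.0012753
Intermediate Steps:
v(n) = -6/7 + 5*n
p = 810 (p = 810*1 = 810)
1/(I(v(J)) + p) = 1/((-6/7 + 5*(-5)) + 810) = 1/((-6/7 - 25) + 810) = 1/(-181/7 + 810) = 1/(5489/7) = 7/5489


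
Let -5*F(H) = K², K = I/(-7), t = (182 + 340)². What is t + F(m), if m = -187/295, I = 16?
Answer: 66758324/245 ≈ 2.7248e+5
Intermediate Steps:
t = 272484 (t = 522² = 272484)
K = -16/7 (K = 16/(-7) = 16*(-⅐) = -16/7 ≈ -2.2857)
m = -187/295 (m = -187*1/295 = -187/295 ≈ -0.63390)
F(H) = -256/245 (F(H) = -(-16/7)²/5 = -⅕*256/49 = -256/245)
t + F(m) = 272484 - 256/245 = 66758324/245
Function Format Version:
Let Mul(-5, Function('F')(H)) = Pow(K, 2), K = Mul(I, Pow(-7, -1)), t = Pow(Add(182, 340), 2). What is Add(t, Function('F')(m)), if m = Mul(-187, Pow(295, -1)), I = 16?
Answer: Rational(66758324, 245) ≈ 2.7248e+5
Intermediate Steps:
t = 272484 (t = Pow(522, 2) = 272484)
K = Rational(-16, 7) (K = Mul(16, Pow(-7, -1)) = Mul(16, Rational(-1, 7)) = Rational(-16, 7) ≈ -2.2857)
m = Rational(-187, 295) (m = Mul(-187, Rational(1, 295)) = Rational(-187, 295) ≈ -0.63390)
Function('F')(H) = Rational(-256, 245) (Function('F')(H) = Mul(Rational(-1, 5), Pow(Rational(-16, 7), 2)) = Mul(Rational(-1, 5), Rational(256, 49)) = Rational(-256, 245))
Add(t, Function('F')(m)) = Add(272484, Rational(-256, 245)) = Rational(66758324, 245)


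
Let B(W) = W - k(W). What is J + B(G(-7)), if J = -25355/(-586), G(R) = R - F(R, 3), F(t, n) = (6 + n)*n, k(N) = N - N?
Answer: 5431/586 ≈ 9.2679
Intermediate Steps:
k(N) = 0
F(t, n) = n*(6 + n)
G(R) = -27 + R (G(R) = R - 3*(6 + 3) = R - 3*9 = R - 1*27 = R - 27 = -27 + R)
J = 25355/586 (J = -25355*(-1)/586 = -55*(-461/586) = 25355/586 ≈ 43.268)
B(W) = W (B(W) = W - 1*0 = W + 0 = W)
J + B(G(-7)) = 25355/586 + (-27 - 7) = 25355/586 - 34 = 5431/586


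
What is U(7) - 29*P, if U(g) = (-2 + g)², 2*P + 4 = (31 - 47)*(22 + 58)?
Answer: 18643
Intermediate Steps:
P = -642 (P = -2 + ((31 - 47)*(22 + 58))/2 = -2 + (-16*80)/2 = -2 + (½)*(-1280) = -2 - 640 = -642)
U(7) - 29*P = (-2 + 7)² - 29*(-642) = 5² + 18618 = 25 + 18618 = 18643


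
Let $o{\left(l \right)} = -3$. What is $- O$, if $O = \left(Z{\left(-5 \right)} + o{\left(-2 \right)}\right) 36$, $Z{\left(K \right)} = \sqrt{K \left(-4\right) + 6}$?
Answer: $108 - 36 \sqrt{26} \approx -75.565$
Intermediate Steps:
$Z{\left(K \right)} = \sqrt{6 - 4 K}$ ($Z{\left(K \right)} = \sqrt{- 4 K + 6} = \sqrt{6 - 4 K}$)
$O = -108 + 36 \sqrt{26}$ ($O = \left(\sqrt{6 - -20} - 3\right) 36 = \left(\sqrt{6 + 20} - 3\right) 36 = \left(\sqrt{26} - 3\right) 36 = \left(-3 + \sqrt{26}\right) 36 = -108 + 36 \sqrt{26} \approx 75.565$)
$- O = - (-108 + 36 \sqrt{26}) = 108 - 36 \sqrt{26}$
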